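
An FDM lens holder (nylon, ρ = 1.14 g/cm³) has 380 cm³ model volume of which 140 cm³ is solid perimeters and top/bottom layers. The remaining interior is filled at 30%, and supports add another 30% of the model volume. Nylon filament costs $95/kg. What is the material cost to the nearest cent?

$35.31

Volume inside the shell = 380 − 140, so 240 cm³.
Infill deposited: 0.30 × 240 → 72 cm³.
Support: 0.30 × 380 → 114 cm³.
Total printed volume: 140 + 72 + 114 → 326 cm³.
Mass = 326 × 1.14, so 371.64 g.
Cost = 371.64 g / 1000 × $95/kg = $35.31.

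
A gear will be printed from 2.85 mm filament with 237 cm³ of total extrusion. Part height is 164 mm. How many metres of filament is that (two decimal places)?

37.15 m

Cross-section of 2.85 mm filament: π·(2.85/2)² = 6.3794 mm².
L = 237000 mm³ / 6.3794 mm² = 37150.83 mm, i.e. 37.15 m.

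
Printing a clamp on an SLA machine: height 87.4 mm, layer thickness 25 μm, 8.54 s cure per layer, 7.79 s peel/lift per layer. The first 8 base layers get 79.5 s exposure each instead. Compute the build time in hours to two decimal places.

Number of layers: 87.4 / 0.025 → 3496 (rounded up).
Base layers: 8 × (79.5 + 7.79) → 698.32 s.
Remaining layers = 3488 × (8.54 + 7.79) = 56959.04 s.
Total = 698.32 + 56959.04 = 57657.36 s = 16.02 hours.

16.02 hours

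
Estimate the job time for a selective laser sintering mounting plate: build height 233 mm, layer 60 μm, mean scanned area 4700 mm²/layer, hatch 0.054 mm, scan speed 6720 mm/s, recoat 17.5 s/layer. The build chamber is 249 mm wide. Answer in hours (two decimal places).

32.85 hours

Layer count = ceil(233 / 0.06) = 3884.
Per-layer scan distance = 4700 / 0.054, so 87037 mm.
Per-layer scan time: 87037 / 6720 → 12.9519 s.
Time per layer = 12.9519 + 17.5, so 30.4519 s.
Total: 3884 × 30.4519 s = 118275.1796 s → 32.85 hours.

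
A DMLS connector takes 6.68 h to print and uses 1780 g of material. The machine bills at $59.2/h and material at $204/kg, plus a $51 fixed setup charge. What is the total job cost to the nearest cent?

$809.58

Machine-time cost: 59.2 × 6.68 → $395.456.
Material cost = 204 × 1780/1000 = $363.12.
Total = 395.456 + 363.12 + 51 = 809.576 ≈ $809.58.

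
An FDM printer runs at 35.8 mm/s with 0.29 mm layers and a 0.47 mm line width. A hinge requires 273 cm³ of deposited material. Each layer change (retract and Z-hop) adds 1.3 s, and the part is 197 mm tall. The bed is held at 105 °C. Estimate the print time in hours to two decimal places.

15.79 hours

Extrusion cross-section = 0.29 × 0.47 = 0.1363 mm².
Toolpath length = 273 cm³ / 0.1363 mm² = 273000 / 0.1363 = 2002934.7 mm.
Time extruding = 2002934.7 / 35.8, so 55947.9 s.
Layers = ⌈197/0.29⌉ = 680.
Non-print overhead = 680 × 1.3, so 884 s.
Altogether 55947.9 + 884 = 56831.9 s, i.e. 15.79 hours.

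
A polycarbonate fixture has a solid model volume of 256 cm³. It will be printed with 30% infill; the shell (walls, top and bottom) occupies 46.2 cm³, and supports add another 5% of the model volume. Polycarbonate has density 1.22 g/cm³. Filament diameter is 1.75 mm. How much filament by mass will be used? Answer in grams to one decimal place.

148.8 g

Infill region: 256 − 46.2 → 209.8 cm³.
Deposited infill = 0.30 × 209.8, so 62.94 cm³.
Support: 0.05 × 256 → 12.8 cm³.
Deposited volume = 46.2 + 62.94 + 12.8, so 121.94 cm³.
Mass: 121.94 × 1.22 → 148.7668 g.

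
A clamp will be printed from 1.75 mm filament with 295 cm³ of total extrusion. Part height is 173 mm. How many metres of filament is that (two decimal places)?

122.65 m

A = π r² = π × 0.875² = 2.4053 mm².
L = 295000 mm³ / 2.4053 mm² = 122645.82 mm, i.e. 122.65 m.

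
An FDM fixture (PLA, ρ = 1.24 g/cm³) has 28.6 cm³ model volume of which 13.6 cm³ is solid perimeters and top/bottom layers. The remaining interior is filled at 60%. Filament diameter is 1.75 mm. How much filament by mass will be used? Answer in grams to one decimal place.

Interior volume = 28.6 − 13.6, so 15 cm³.
Infill deposited = 0.60 × 15, so 9 cm³.
Total extruded = 13.6 + 9, so 22.6 cm³.
Mass = 22.6 × 1.24, so 28.024 g.

28.0 g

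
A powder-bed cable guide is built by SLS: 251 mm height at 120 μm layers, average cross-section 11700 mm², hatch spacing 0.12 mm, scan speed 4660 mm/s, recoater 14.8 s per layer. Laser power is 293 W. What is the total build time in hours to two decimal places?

Layers = ⌈251/0.12⌉ = 2092.
Per-layer scan distance = 11700 / 0.12 = 97500 mm.
Per-layer scan time: 97500 / 4660 → 20.9227 s.
Time per layer = 20.9227 + 14.8, so 35.7227 s.
2092 layers × 35.7227 s/layer = 74731.8884 s, i.e. 20.76 hours.

20.76 hours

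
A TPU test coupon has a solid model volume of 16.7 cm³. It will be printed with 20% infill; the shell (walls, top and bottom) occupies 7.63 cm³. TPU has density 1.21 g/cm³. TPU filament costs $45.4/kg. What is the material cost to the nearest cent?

$0.52

Infill region = 16.7 − 7.63, so 9.07 cm³.
Infill deposited = 0.20 × 9.07, so 1.814 cm³.
Deposited volume = 7.63 + 1.814 = 9.444 cm³.
Mass = 9.444 × 1.21 = 11.42724 g.
At $45.4/kg: 11.42724/1000 × 45.4 = $0.52.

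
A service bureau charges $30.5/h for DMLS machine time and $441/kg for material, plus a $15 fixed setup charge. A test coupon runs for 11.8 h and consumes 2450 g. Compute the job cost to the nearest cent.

Machine cost = 30.5 × 11.8 = $359.90.
Material cost = 441 × 2450/1000 = $1080.45.
Adding setup: 359.90 + 1080.45 + 15 → $1455.35.

$1455.35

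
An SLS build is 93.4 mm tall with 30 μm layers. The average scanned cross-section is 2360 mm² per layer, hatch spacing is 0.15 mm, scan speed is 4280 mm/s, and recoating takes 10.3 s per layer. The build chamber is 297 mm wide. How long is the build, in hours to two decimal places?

12.09 hours

Number of layers: 93.4 / 0.03 → 3114 (rounded up).
Per-layer scan distance: 2360 / 0.15 → 15733.3 mm.
Per-layer scan time = 15733.3 / 4280 = 3.676 s.
Time per layer: 3.676 + 10.3 → 13.976 s.
Build time = 3114 × 13.976 = 43521.264 s = 12.09 hours.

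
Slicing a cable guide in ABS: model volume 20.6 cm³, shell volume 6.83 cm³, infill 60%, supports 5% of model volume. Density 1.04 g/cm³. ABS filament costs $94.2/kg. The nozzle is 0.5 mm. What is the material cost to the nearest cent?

$1.58

Infill region = 20.6 − 6.83 = 13.77 cm³.
Deposited infill = 0.60 × 13.77 = 8.262 cm³.
Support: 0.05 × 20.6 → 1.03 cm³.
Deposited volume = 6.83 + 8.262 + 1.03, so 16.122 cm³.
Mass = 16.122 × 1.04, so 16.76688 g.
At $94.2/kg: 16.76688/1000 × 94.2 = $1.58.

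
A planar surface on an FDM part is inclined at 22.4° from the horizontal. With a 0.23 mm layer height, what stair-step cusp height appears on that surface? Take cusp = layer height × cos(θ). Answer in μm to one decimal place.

h_c = t·cos θ = 0.23 × 0.9245 = 0.212635 mm (212.6 μm).

212.6 μm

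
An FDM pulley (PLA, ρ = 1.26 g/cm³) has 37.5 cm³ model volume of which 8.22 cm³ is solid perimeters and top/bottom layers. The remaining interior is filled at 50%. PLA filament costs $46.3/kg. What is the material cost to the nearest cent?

Interior volume = 37.5 − 8.22, so 29.28 cm³.
Deposited infill = 0.50 × 29.28 = 14.64 cm³.
Total printed volume: 8.22 + 14.64 → 22.86 cm³.
Mass: 22.86 × 1.26 → 28.8036 g.
Cost = 28.8036 g / 1000 × $46.3/kg = $1.33.

$1.33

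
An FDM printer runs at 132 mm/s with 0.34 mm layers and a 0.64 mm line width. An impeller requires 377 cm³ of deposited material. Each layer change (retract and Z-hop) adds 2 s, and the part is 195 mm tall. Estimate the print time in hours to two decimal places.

3.96 hours

Bead cross-section = 0.34 × 0.64 = 0.2176 mm².
Toolpath length = 377 cm³ / 0.2176 mm² = 377000 / 0.2176 = 1732536.8 mm.
Print-move time = 1732536.8 / 132 = 13125.3 s.
Layers = ⌈195/0.34⌉ = 574.
Z-hop total: 574 × 2 → 1148 s.
Total = 13125.3 + 1148 = 14273.3 s = 3.96 hours.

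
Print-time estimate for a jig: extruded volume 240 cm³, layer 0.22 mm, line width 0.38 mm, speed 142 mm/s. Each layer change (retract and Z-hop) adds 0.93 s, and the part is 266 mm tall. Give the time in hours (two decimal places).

Extrusion cross-section = 0.22 × 0.38 = 0.0836 mm².
Toolpath length = 240 cm³ / 0.0836 mm² = 240000 / 0.0836 = 2870813.4 mm.
Time extruding = 2870813.4 / 142, so 20217 s.
Layers = ⌈266/0.22⌉ = 1210.
Non-print overhead: 1210 × 0.93 → 1125.3 s.
Total = 20217 + 1125.3 = 21342.3 s = 5.93 hours.

5.93 hours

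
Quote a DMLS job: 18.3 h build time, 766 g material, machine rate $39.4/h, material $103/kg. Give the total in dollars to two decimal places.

$799.92

Machine-time cost = 39.4 × 18.3 = $721.02.
Feedstock cost: 103 × 766/1000 → $78.898.
Job cost: 721.02 + 78.898 = 799.918 ≈ $799.92.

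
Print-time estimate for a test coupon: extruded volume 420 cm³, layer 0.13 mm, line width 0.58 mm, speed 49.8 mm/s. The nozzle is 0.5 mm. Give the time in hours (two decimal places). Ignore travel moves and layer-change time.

Line area = 0.13 × 0.58, so 0.0754 mm².
Toolpath length = 420 cm³ / 0.0754 mm² = 420000 / 0.0754 = 5570291.8 mm.
Print-move time: 5570291.8 / 49.8 → 111853.2 s.
111853.2 s = 31.07 hours.

31.07 hours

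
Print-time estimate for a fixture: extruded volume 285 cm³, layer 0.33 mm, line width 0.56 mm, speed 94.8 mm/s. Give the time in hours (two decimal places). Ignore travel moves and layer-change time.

4.52 hours

Extrusion cross-section = 0.33 × 0.56 = 0.1848 mm².
Total extruded path = 285000/0.1848 = 1542207.8 mm.
Print-move time = 1542207.8 / 94.8, so 16268 s.
In the requested units: 16268 s = 4.52 hours.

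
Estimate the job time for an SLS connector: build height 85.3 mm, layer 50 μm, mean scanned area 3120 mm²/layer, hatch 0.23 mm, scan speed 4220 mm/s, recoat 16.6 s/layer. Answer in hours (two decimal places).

9.39 hours

Layers = ⌈85.3/0.05⌉ = 1706.
Scan path per layer: 3120 / 0.23 → 13565.2 mm.
Scan time per layer = 13565.2 / 4220, so 3.2145 s.
Time per layer = 3.2145 + 16.6 = 19.8145 s.
Build time = 1706 × 19.8145 = 33803.537 s = 9.39 hours.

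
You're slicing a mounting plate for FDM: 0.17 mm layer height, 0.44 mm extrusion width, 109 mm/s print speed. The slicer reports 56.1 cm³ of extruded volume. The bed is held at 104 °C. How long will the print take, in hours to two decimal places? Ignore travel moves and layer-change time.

1.91 hours

Line area = 0.17 × 0.44, so 0.0748 mm².
Total extruded path = 56100/0.0748 = 750000 mm.
Print-move time: 750000 / 109 → 6880.7 s.
In the requested units: 6880.7 s = 1.91 hours.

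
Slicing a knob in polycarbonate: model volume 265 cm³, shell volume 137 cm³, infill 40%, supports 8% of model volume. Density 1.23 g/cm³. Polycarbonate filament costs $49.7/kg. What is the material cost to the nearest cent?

Volume inside the shell: 265 − 137 → 128 cm³.
Infill deposited: 0.40 × 128 → 51.2 cm³.
Support = 0.08 × 265 = 21.2 cm³.
Total printed volume = 137 + 51.2 + 21.2 = 209.4 cm³.
Mass: 209.4 × 1.23 → 257.562 g.
Cost = 257.562 g / 1000 × $49.7/kg = $12.80.

$12.80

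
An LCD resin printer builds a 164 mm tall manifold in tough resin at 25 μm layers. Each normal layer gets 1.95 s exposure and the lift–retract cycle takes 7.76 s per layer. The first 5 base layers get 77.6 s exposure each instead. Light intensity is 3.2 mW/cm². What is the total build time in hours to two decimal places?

Number of layers: 164 / 0.025 → 6560 (rounded up).
Base layers = 5 × (77.6 + 7.76), so 426.8 s.
Remaining layers: 6555 × (1.95 + 7.76) → 63649.05 s.
Sum: 426.8 + 63649.05 = 64075.85 s → 17.80 hours.

17.80 hours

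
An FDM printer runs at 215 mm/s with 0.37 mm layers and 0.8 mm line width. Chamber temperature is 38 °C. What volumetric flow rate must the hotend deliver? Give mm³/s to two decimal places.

Extrusion cross-section = 0.37 × 0.8, so 0.296 mm².
Volumetric flow = 215 × 0.296 = 63.64 mm³/s.

63.64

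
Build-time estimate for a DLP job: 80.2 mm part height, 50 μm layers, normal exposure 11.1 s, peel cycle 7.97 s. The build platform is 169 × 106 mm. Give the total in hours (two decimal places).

Layer count = ceil(80.2 / 0.05) = 1604.
Per-layer time = 11.1 + 7.97, so 19.07 s.
Total = 1604 × 19.07 = 30588.28 s = 8.50 hours.

8.50 hours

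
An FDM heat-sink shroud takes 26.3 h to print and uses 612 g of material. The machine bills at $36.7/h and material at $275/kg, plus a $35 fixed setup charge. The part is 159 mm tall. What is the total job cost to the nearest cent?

Machine cost: 36.7 × 26.3 → $965.21.
Material cost = 275 × 612/1000, so $168.30.
Adding setup: 965.21 + 168.30 + 35 → $1168.51.

$1168.51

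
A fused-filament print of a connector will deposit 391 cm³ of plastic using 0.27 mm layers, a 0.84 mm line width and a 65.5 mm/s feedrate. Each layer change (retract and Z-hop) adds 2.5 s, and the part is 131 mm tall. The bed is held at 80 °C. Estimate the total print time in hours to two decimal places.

7.65 hours

Bead cross-section = 0.27 × 0.84, so 0.2268 mm².
Toolpath length = 391 cm³ / 0.2268 mm² = 391000 / 0.2268 = 1723985.9 mm.
Extrusion time = 1723985.9 / 65.5, so 26320.4 s.
Layers = ⌈131/0.27⌉ = 486.
Layer-change overhead = 486 × 2.5, so 1215 s.
Altogether 26320.4 + 1215 = 27535.4 s, i.e. 7.65 hours.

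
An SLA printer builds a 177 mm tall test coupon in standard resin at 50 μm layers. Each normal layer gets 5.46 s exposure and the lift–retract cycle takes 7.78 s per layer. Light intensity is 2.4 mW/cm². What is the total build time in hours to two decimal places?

Layers = ⌈177/0.05⌉ = 3540.
Each layer takes = 5.46 + 7.78, so 13.24 s.
Total = 3540 × 13.24 = 46869.6 s = 13.02 hours.

13.02 hours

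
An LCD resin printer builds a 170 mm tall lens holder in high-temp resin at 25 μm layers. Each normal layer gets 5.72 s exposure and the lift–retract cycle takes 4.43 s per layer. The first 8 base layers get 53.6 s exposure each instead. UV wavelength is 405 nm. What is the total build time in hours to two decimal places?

19.28 hours

Layer count = ceil(170 / 0.025) = 6800.
Burn-in layers = 8 × (53.6 + 4.43), so 464.24 s.
Regular layers = 6792 × (5.72 + 4.43) = 68938.8 s.
Sum: 464.24 + 68938.8 = 69403.04 s → 19.28 hours.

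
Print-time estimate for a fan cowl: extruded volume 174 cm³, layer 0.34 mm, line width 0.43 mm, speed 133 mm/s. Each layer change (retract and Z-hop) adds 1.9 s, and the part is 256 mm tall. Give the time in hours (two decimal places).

Line area = 0.34 × 0.43, so 0.1462 mm².
Path length: 174000 mm³ / 0.1462 mm² → 1190150.5 mm.
Time extruding = 1190150.5 / 133, so 8948.5 s.
Layers = ⌈256/0.34⌉ = 753.
Z-hop total: 753 × 1.9 → 1430.7 s.
Altogether 8948.5 + 1430.7 = 10379.2 s, i.e. 2.88 hours.

2.88 hours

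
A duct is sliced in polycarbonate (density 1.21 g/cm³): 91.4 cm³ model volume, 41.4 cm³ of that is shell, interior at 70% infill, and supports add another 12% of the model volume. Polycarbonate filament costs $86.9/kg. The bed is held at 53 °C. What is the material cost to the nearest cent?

$9.19

Volume inside the shell = 91.4 − 41.4, so 50 cm³.
Deposited infill = 0.70 × 50, so 35 cm³.
Support: 0.12 × 91.4 → 10.968 cm³.
Total printed volume: 41.4 + 35 + 10.968 → 87.368 cm³.
Mass = 87.368 × 1.21 = 105.71528 g.
Cost = 105.71528 g / 1000 × $86.9/kg = $9.19.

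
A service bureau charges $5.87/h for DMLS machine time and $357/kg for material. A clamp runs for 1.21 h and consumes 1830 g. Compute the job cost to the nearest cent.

$660.41

Time charge = 5.87 × 1.21 = $7.1027.
Material cost = 357 × 1830/1000, so $653.31.
Job cost: 7.1027 + 653.31 = 660.4127 ≈ $660.41.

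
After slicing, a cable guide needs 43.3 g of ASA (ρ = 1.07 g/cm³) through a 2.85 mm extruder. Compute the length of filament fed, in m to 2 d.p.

6.34 m

Extruded volume: 43.3/1.07 = 40.4673 cm³ (40467.3 mm³).
Filament cross-section = π × (2.85/2)² = 6.3794 mm².
Length = 40467.3 / 6.3794 = 6343.43 mm = 6.34 m.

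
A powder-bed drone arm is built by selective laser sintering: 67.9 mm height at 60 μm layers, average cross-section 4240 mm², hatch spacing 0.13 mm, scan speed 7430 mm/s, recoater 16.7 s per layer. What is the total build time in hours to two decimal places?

Layers = ⌈67.9/0.06⌉ = 1132.
Per-layer scan distance = 4240 / 0.13 = 32615.4 mm.
Per-layer scan time = 32615.4 / 7430, so 4.3897 s.
Layer cycle: 4.3897 + 16.7 → 21.0897 s.
Total: 1132 × 21.0897 s = 23873.5404 s → 6.63 hours.

6.63 hours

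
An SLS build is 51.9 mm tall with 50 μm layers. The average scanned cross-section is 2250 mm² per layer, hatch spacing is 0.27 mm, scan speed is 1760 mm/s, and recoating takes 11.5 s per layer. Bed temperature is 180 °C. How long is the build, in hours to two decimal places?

4.68 hours

Layer count = ceil(51.9 / 0.05) = 1038.
Scan path per layer = 2250 / 0.27, so 8333.3 mm.
Per-layer scan time = 8333.3 / 1760, so 4.7348 s.
Layer cycle = 4.7348 + 11.5 = 16.2348 s.
Total: 1038 × 16.2348 s = 16851.7224 s → 4.68 hours.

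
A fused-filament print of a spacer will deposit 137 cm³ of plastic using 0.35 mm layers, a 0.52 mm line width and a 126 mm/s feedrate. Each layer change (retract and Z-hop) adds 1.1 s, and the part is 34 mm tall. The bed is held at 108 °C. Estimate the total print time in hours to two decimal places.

Bead cross-section = 0.35 × 0.52 = 0.182 mm².
Path length: 137000 mm³ / 0.182 mm² → 752747.3 mm.
Extrusion time = 752747.3 / 126 = 5974.2 s.
Layer count = ceil(34 / 0.35) = 98.
Layer-change overhead: 98 × 1.1 → 107.8 s.
Total = 5974.2 + 107.8 = 6082 s = 1.69 hours.

1.69 hours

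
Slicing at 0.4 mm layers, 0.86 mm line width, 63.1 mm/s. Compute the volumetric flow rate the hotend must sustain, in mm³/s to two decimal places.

21.71

Extrusion cross-section = 0.4 × 0.86 = 0.344 mm².
Q = v·A = 63.1 × 0.344 = 21.71 mm³/s.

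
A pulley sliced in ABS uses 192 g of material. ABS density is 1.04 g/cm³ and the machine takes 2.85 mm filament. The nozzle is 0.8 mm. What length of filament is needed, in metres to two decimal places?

Volume = 192 g / 1.04 g·cm⁻³ = 184.6154 cm³ = 184615.4 mm³.
Filament cross-section = π × (2.85/2)² = 6.3794 mm².
L = V/A = 184615.4/6.3794 = 28939.3 mm → 28.94 m.

28.94 m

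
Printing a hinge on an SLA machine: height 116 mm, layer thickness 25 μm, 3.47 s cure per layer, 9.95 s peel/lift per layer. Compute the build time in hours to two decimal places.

Layer count = ceil(116 / 0.025) = 4640.
Cycle time: 3.47 + 9.95 → 13.42 s.
Build time: 4640 × 13.42 s = 62268.8 s, i.e. 17.30 hours.

17.30 hours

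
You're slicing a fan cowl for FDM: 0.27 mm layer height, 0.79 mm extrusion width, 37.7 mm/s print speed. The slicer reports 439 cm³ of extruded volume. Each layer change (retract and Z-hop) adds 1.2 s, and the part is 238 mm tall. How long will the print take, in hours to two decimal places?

Extrusion cross-section: 0.27 × 0.79 → 0.2133 mm².
Total extruded path = 439000/0.2133 = 2058134.1 mm.
Print-move time = 2058134.1 / 37.7 = 54592.4 s.
Layers = ⌈238/0.27⌉ = 882.
Layer-change overhead = 882 × 1.2, so 1058.4 s.
Total = 54592.4 + 1058.4 = 55650.8 s = 15.46 hours.

15.46 hours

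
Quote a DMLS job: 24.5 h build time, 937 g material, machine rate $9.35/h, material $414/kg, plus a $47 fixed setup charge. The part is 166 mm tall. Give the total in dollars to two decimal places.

Machine cost = 9.35 × 24.5, so $229.075.
Feedstock cost: 414 × 937/1000 → $387.918.
Adding setup: 229.075 + 387.918 + 47 → 663.993 ≈ $663.99.

$663.99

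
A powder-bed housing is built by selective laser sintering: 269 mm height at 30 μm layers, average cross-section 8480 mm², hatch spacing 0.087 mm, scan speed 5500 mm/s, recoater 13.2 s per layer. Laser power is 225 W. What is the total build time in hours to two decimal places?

77.02 hours

Layers = ⌈269/0.03⌉ = 8967.
Hatch length per layer = 8480 / 0.087, so 97471.3 mm.
Laser time per layer = 97471.3 / 5500, so 17.7221 s.
Per-layer time: 17.7221 + 13.2 → 30.9221 s.
Total: 8967 × 30.9221 s = 277278.4707 s → 77.02 hours.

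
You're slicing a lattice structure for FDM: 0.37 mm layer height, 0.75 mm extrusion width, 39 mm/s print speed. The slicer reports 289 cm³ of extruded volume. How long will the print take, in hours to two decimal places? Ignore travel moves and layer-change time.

7.42 hours

Line area: 0.37 × 0.75 → 0.2775 mm².
Toolpath length = 289 cm³ / 0.2775 mm² = 289000 / 0.2775 = 1041441.4 mm.
Time extruding: 1041441.4 / 39 → 26703.6 s.
26703.6 s = 7.42 hours.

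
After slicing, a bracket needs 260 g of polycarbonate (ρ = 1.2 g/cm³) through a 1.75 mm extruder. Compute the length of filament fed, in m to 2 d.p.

Extruded volume: 260/1.2 = 216.6667 cm³ (216666.7 mm³).
A = π r² = π × 0.875² = 2.4053 mm².
Length = 216666.7 / 2.4053 = 90078.87 mm = 90.08 m.

90.08 m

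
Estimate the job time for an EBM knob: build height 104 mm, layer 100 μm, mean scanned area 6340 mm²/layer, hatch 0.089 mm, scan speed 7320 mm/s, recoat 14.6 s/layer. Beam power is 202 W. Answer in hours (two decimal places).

Layer count = ceil(104 / 0.1) = 1040.
Scan path per layer = 6340 / 0.089 = 71236 mm.
Per-layer scan time = 71236 / 7320, so 9.7317 s.
Time per layer: 9.7317 + 14.6 → 24.3317 s.
1040 layers × 24.3317 s/layer = 25304.968 s, i.e. 7.03 hours.

7.03 hours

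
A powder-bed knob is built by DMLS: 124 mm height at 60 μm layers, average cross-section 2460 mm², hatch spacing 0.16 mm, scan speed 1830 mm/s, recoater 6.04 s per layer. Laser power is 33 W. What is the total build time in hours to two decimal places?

Layers = ⌈124/0.06⌉ = 2067.
Scan path per layer = 2460 / 0.16, so 15375 mm.
Per-layer scan time = 15375 / 1830, so 8.4016 s.
Per-layer time = 8.4016 + 6.04, so 14.4416 s.
Build time = 2067 × 14.4416 = 29850.7872 s = 8.29 hours.

8.29 hours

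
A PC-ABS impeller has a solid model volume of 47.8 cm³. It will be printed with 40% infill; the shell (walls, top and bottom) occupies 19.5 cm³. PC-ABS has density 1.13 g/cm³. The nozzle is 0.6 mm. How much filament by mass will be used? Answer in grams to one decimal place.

Volume inside the shell = 47.8 − 19.5, so 28.3 cm³.
Infill deposited: 0.40 × 28.3 → 11.32 cm³.
Total extruded = 19.5 + 11.32 = 30.82 cm³.
Mass = 30.82 × 1.13, so 34.8266 g.

34.8 g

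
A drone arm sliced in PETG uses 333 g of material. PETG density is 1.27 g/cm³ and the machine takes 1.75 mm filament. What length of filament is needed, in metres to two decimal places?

Extruded volume: 333/1.27 = 262.2047 cm³ (262204.7 mm³).
A = π r² = π × 0.875² = 2.4053 mm².
Length = 262204.7 / 2.4053 = 109011.23 mm = 109.01 m.

109.01 m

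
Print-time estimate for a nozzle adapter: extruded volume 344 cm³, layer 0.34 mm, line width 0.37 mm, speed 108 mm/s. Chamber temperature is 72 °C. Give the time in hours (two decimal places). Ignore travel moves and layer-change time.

7.03 hours

Bead cross-section = 0.34 × 0.37, so 0.1258 mm².
Path length: 344000 mm³ / 0.1258 mm² → 2734499.2 mm.
Print-move time = 2734499.2 / 108, so 25319.4 s.
In the requested units: 25319.4 s = 7.03 hours.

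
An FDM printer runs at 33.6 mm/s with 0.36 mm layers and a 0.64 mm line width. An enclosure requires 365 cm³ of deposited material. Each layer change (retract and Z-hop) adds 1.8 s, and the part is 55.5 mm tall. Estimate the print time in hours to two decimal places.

Line area: 0.36 × 0.64 → 0.2304 mm².
Path length: 365000 mm³ / 0.2304 mm² → 1584201.4 mm.
Time extruding = 1584201.4 / 33.6 = 47148.9 s.
Number of layers: 55.5 / 0.36 → 155 (rounded up).
Z-hop total = 155 × 1.8 = 279 s.
Total = 47148.9 + 279 = 47427.9 s = 13.17 hours.

13.17 hours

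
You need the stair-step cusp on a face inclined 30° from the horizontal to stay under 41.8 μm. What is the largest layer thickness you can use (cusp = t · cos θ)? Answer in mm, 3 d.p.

0.048 mm

Layer height = cusp / cos(30°) = 0.0418 / 0.8660 = 0.048 mm.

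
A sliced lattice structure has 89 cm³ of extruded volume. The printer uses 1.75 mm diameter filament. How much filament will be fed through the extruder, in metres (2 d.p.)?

37.00 m

Cross-section of 1.75 mm filament: π·(1.75/2)² = 2.4053 mm².
Length = 89 cm³ / 2.4053 mm² = 89000 / 2.4053 = 37001.62 mm = 37.00 m.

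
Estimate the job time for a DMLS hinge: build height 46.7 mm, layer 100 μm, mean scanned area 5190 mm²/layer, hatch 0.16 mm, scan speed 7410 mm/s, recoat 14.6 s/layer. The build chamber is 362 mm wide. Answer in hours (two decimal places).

Layers = ⌈46.7/0.1⌉ = 467.
Per-layer scan distance = 5190 / 0.16 = 32437.5 mm.
Per-layer scan time = 32437.5 / 7410 = 4.3775 s.
Layer cycle = 4.3775 + 14.6 = 18.9775 s.
Total: 467 × 18.9775 s = 8862.4925 s → 2.46 hours.

2.46 hours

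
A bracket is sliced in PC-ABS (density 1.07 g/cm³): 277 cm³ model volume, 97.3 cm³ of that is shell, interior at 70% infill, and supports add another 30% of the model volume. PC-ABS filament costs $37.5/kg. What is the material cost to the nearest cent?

$12.29

Interior volume = 277 − 97.3, so 179.7 cm³.
Infill volume = 0.70 × 179.7 = 125.79 cm³.
Support: 0.30 × 277 → 83.1 cm³.
Total extruded = 97.3 + 125.79 + 83.1, so 306.19 cm³.
Mass: 306.19 × 1.07 → 327.6233 g.
At $37.5/kg: 327.6233/1000 × 37.5 = $12.29.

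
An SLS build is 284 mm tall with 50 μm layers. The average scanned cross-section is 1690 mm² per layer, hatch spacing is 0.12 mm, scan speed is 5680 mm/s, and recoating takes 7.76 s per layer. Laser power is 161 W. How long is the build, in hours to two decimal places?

16.16 hours

Layer count = ceil(284 / 0.05) = 5680.
Per-layer scan distance = 1690 / 0.12 = 14083.3 mm.
Laser time per layer: 14083.3 / 5680 → 2.4795 s.
Per-layer time = 2.4795 + 7.76 = 10.2395 s.
5680 layers × 10.2395 s/layer = 58160.36 s, i.e. 16.16 hours.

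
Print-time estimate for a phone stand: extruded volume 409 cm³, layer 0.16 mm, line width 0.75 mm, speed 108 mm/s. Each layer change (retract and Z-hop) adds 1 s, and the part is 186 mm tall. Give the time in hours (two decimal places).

9.09 hours

Line area = 0.16 × 0.75, so 0.12 mm².
Path length: 409000 mm³ / 0.12 mm² → 3408333.3 mm.
Extrusion time = 3408333.3 / 108, so 31558.6 s.
Number of layers: 186 / 0.16 → 1163 (rounded up).
Layer-change overhead: 1163 × 1 → 1163 s.
Total = 31558.6 + 1163 = 32721.6 s = 9.09 hours.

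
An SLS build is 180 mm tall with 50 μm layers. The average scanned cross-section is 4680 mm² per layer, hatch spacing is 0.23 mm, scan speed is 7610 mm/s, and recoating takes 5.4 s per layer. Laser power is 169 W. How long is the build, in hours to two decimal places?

Layers = ⌈180/0.05⌉ = 3600.
Per-layer scan distance = 4680 / 0.23 = 20347.8 mm.
Laser time per layer = 20347.8 / 7610 = 2.6738 s.
Time per layer = 2.6738 + 5.4 = 8.0738 s.
Build time = 3600 × 8.0738 = 29065.68 s = 8.07 hours.

8.07 hours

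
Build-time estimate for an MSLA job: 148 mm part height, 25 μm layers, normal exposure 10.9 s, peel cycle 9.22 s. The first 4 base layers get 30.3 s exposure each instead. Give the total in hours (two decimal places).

33.11 hours

Number of layers: 148 / 0.025 → 5920 (rounded up).
Bottom layers: 4 × (30.3 + 9.22) → 158.08 s.
Remaining layers = 5916 × (10.9 + 9.22) = 119029.92 s.
Sum: 158.08 + 119029.92 = 119188 s → 33.11 hours.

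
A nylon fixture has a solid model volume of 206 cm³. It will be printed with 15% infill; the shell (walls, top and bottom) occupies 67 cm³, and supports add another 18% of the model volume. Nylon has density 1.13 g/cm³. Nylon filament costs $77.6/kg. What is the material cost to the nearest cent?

Interior volume = 206 − 67 = 139 cm³.
Infill volume = 0.15 × 139, so 20.85 cm³.
Support = 0.18 × 206 = 37.08 cm³.
Total extruded: 67 + 20.85 + 37.08 → 124.93 cm³.
Mass: 124.93 × 1.13 → 141.1709 g.
Cost = 141.1709 g / 1000 × $77.6/kg = $10.95.

$10.95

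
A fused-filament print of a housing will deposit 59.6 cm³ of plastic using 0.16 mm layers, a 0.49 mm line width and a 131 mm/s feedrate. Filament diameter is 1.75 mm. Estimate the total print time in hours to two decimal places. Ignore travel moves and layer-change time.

1.61 hours

Line area = 0.16 × 0.49 = 0.0784 mm².
Path length: 59600 mm³ / 0.0784 mm² → 760204.1 mm.
Print-move time = 760204.1 / 131, so 5803.1 s.
That's 5803.1 s → 1.61 hours.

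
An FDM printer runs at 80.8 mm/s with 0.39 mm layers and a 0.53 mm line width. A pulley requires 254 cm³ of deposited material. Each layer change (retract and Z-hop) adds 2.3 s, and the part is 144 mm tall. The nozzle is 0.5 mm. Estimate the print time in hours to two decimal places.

Line area: 0.39 × 0.53 → 0.2067 mm².
Toolpath length = 254 cm³ / 0.2067 mm² = 254000 / 0.2067 = 1228834.1 mm.
Extrusion time: 1228834.1 / 80.8 → 15208.3 s.
Number of layers: 144 / 0.39 → 370 (rounded up).
Non-print overhead: 370 × 2.3 → 851 s.
Total = 15208.3 + 851 = 16059.3 s = 4.46 hours.

4.46 hours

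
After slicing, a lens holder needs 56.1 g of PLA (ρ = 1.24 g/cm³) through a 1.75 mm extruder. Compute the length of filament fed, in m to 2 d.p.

Extruded volume: 56.1/1.24 = 45.2419 cm³ (45241.9 mm³).
Filament cross-section = π × (1.75/2)² = 2.4053 mm².
Length = 45241.9 / 2.4053 = 18809.25 mm = 18.81 m.

18.81 m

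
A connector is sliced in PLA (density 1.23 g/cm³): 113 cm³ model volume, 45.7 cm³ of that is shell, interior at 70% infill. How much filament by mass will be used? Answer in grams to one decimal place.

114.2 g

Volume inside the shell = 113 − 45.7 = 67.3 cm³.
Infill volume: 0.70 × 67.3 → 47.11 cm³.
Total extruded = 45.7 + 47.11 = 92.81 cm³.
Mass = 92.81 × 1.23, so 114.1563 g.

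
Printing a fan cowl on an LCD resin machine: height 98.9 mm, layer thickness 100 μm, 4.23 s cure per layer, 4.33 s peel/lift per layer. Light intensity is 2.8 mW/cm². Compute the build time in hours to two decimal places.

Layer count = ceil(98.9 / 0.1) = 989.
Each layer takes = 4.23 + 4.33, so 8.56 s.
Build time: 989 × 8.56 s = 8465.84 s, i.e. 2.35 hours.

2.35 hours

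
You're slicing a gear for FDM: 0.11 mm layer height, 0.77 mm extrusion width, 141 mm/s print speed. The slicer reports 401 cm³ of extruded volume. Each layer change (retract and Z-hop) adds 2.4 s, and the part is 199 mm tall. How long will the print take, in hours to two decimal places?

10.53 hours

Extrusion cross-section: 0.11 × 0.77 → 0.0847 mm².
Path length: 401000 mm³ / 0.0847 mm² → 4734356.6 mm.
Extrusion time: 4734356.6 / 141 → 33577 s.
Layer count = ceil(199 / 0.11) = 1810.
Layer-change overhead: 1810 × 2.4 → 4344 s.
Total = 33577 + 4344 = 37921 s = 10.53 hours.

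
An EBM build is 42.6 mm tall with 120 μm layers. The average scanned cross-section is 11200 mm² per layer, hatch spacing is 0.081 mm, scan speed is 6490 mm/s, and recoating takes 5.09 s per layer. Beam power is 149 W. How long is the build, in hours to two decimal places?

Layers = ⌈42.6/0.12⌉ = 355.
Hatch length per layer = 11200 / 0.081, so 138271.6 mm.
Per-layer scan time = 138271.6 / 6490, so 21.3053 s.
Per-layer time = 21.3053 + 5.09, so 26.3953 s.
Build time = 355 × 26.3953 = 9370.3315 s = 2.60 hours.

2.60 hours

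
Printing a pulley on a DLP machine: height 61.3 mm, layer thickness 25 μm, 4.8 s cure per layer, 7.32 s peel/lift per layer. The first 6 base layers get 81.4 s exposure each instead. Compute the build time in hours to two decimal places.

Number of layers: 61.3 / 0.025 → 2452 (rounded up).
Bottom layers = 6 × (81.4 + 7.32) = 532.32 s.
Normal layers: 2446 × (4.8 + 7.32) → 29645.52 s.
Sum: 532.32 + 29645.52 = 30177.84 s → 8.38 hours.

8.38 hours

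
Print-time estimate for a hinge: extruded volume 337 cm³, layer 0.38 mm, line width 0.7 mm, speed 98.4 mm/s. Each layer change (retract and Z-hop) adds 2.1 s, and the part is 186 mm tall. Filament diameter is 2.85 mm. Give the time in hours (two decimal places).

3.86 hours

Bead cross-section: 0.38 × 0.7 → 0.266 mm².
Toolpath length = 337 cm³ / 0.266 mm² = 337000 / 0.266 = 1266917.3 mm.
Print-move time = 1266917.3 / 98.4, so 12875.2 s.
Layer count = ceil(186 / 0.38) = 490.
Non-print overhead = 490 × 2.1, so 1029 s.
Total = 12875.2 + 1029 = 13904.2 s = 3.86 hours.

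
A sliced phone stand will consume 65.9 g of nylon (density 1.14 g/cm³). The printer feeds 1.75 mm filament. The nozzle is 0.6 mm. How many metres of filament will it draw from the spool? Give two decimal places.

24.03 m

Volume = 65.9 g / 1.14 g·cm⁻³ = 57.807 cm³ = 57807 mm³.
Cross-section of 1.75 mm filament: π·(1.75/2)² = 2.4053 mm².
Length = 57807 / 2.4053 = 24033.18 mm = 24.03 m.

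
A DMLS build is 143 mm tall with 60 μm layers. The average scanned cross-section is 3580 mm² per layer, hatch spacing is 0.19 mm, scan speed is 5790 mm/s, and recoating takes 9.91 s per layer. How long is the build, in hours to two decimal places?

8.72 hours

Layers = ⌈143/0.06⌉ = 2384.
Hatch length per layer: 3580 / 0.19 → 18842.1 mm.
Scan time per layer = 18842.1 / 5790 = 3.2542 s.
Per-layer time = 3.2542 + 9.91 = 13.1642 s.
Total: 2384 × 13.1642 s = 31383.4528 s → 8.72 hours.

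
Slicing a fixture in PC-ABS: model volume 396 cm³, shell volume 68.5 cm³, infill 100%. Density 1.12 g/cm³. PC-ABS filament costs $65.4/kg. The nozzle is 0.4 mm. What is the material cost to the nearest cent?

Interior volume = 396 − 68.5, so 327.5 cm³.
Infill volume = 1.00 × 327.5, so 327.5 cm³.
Total extruded: 68.5 + 327.5 → 396 cm³.
Mass: 396 × 1.12 → 443.52 g.
At $65.4/kg: 443.52/1000 × 65.4 = $29.01.

$29.01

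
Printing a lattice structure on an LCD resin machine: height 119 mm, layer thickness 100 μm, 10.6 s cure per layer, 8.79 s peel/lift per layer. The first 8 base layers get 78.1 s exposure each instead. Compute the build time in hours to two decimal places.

6.56 hours

Layers = ⌈119/0.1⌉ = 1190.
Bottom layers = 8 × (78.1 + 8.79), so 695.12 s.
Regular layers: 1182 × (10.6 + 8.79) → 22918.98 s.
Total = 695.12 + 22918.98 = 23614.1 s = 6.56 hours.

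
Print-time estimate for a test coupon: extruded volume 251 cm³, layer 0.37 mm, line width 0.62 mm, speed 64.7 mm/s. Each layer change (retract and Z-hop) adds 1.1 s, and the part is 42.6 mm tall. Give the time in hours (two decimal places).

4.73 hours

Bead cross-section: 0.37 × 0.62 → 0.2294 mm².
Toolpath length = 251 cm³ / 0.2294 mm² = 251000 / 0.2294 = 1094158.7 mm.
Time extruding = 1094158.7 / 64.7, so 16911.3 s.
Layer count = ceil(42.6 / 0.37) = 116.
Z-hop total = 116 × 1.1, so 127.6 s.
Total = 16911.3 + 127.6 = 17038.9 s = 4.73 hours.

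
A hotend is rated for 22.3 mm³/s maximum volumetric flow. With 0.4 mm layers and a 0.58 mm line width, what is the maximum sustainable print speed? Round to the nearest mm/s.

A: 0.4 × 0.58 → 0.232 mm².
v_max = Q/A = 22.3/0.232 = 96.12 mm/s → 96 mm/s.

96 mm/s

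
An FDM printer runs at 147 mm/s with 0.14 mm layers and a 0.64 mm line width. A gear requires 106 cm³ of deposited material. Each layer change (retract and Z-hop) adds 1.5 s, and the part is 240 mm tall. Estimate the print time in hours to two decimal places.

2.95 hours

Bead cross-section: 0.14 × 0.64 → 0.0896 mm².
Total extruded path = 106000/0.0896 = 1183035.7 mm.
Extrusion time = 1183035.7 / 147, so 8047.9 s.
Number of layers: 240 / 0.14 → 1715 (rounded up).
Non-print overhead: 1715 × 1.5 → 2572.5 s.
Altogether 8047.9 + 2572.5 = 10620.4 s, i.e. 2.95 hours.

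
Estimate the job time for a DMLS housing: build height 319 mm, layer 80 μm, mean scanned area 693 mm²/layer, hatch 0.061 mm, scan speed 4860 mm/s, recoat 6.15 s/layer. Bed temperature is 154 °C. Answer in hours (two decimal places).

9.40 hours

Number of layers: 319 / 0.08 → 3988 (rounded up).
Scan path per layer: 693 / 0.061 → 11360.7 mm.
Per-layer scan time: 11360.7 / 4860 → 2.3376 s.
Per-layer time: 2.3376 + 6.15 → 8.4876 s.
3988 layers × 8.4876 s/layer = 33848.5488 s, i.e. 9.40 hours.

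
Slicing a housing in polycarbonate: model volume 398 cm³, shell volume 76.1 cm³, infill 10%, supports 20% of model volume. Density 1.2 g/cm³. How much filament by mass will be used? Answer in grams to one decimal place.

225.5 g

Interior volume: 398 − 76.1 → 321.9 cm³.
Infill volume: 0.10 × 321.9 → 32.19 cm³.
Support: 0.20 × 398 → 79.6 cm³.
Deposited volume = 76.1 + 32.19 + 79.6, so 187.89 cm³.
Mass = 187.89 × 1.2, so 225.468 g.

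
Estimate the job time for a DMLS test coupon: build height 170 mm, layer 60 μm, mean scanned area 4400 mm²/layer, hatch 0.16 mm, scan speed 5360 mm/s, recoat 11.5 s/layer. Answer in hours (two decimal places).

13.09 hours

Layers = ⌈170/0.06⌉ = 2834.
Hatch length per layer = 4400 / 0.16, so 27500 mm.
Scan time per layer = 27500 / 5360 = 5.1306 s.
Layer cycle: 5.1306 + 11.5 → 16.6306 s.
Build time = 2834 × 16.6306 = 47131.1204 s = 13.09 hours.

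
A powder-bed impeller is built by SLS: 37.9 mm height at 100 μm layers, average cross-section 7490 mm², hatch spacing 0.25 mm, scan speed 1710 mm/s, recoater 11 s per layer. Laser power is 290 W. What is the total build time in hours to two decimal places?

3.00 hours

Layers = ⌈37.9/0.1⌉ = 379.
Hatch length per layer = 7490 / 0.25 = 29960 mm.
Per-layer scan time = 29960 / 1710, so 17.5205 s.
Per-layer time = 17.5205 + 11, so 28.5205 s.
Total: 379 × 28.5205 s = 10809.2695 s → 3.00 hours.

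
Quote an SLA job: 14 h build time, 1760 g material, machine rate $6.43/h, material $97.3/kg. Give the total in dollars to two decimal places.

Time charge = 6.43 × 14 = $90.02.
Material charge = 97.3 × 1760/1000 = $171.248.
Total = 90.02 + 171.248 = 261.268 ≈ $261.27.

$261.27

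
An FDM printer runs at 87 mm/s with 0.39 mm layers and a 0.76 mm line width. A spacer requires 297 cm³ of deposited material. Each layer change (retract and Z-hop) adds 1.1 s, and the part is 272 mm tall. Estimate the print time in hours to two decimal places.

3.41 hours

Line area = 0.39 × 0.76, so 0.2964 mm².
Path length: 297000 mm³ / 0.2964 mm² → 1002024.3 mm.
Extrusion time = 1002024.3 / 87, so 11517.5 s.
Layer count = ceil(272 / 0.39) = 698.
Layer-change overhead = 698 × 1.1 = 767.8 s.
Altogether 11517.5 + 767.8 = 12285.3 s, i.e. 3.41 hours.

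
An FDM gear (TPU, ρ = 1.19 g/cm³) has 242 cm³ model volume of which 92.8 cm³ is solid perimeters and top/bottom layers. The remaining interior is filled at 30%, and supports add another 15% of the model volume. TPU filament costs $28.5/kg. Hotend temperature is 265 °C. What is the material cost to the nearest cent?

$5.90

Infill region: 242 − 92.8 → 149.2 cm³.
Infill volume: 0.30 × 149.2 → 44.76 cm³.
Support: 0.15 × 242 → 36.3 cm³.
Total extruded = 92.8 + 44.76 + 36.3 = 173.86 cm³.
Mass: 173.86 × 1.19 → 206.8934 g.
Cost = 206.8934 g / 1000 × $28.5/kg = $5.90.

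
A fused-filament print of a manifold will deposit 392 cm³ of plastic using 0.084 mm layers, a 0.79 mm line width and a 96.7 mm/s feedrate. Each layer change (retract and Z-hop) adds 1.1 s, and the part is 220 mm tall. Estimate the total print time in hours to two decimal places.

Extrusion cross-section = 0.084 × 0.79 = 0.06636 mm².
Total extruded path = 392000/0.06636 = 5907173 mm.
Time extruding = 5907173 / 96.7, so 61087.6 s.
Number of layers: 220 / 0.084 → 2620 (rounded up).
Layer-change overhead = 2620 × 1.1, so 2882 s.
Altogether 61087.6 + 2882 = 63969.6 s, i.e. 17.77 hours.

17.77 hours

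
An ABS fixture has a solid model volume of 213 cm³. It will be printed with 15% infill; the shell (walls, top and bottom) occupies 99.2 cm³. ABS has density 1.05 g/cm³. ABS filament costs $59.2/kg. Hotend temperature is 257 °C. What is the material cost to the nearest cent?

Interior volume: 213 − 99.2 → 113.8 cm³.
Deposited infill = 0.15 × 113.8 = 17.07 cm³.
Deposited volume = 99.2 + 17.07 = 116.27 cm³.
Mass = 116.27 × 1.05 = 122.0835 g.
Cost = 122.0835 g / 1000 × $59.2/kg = $7.23.

$7.23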